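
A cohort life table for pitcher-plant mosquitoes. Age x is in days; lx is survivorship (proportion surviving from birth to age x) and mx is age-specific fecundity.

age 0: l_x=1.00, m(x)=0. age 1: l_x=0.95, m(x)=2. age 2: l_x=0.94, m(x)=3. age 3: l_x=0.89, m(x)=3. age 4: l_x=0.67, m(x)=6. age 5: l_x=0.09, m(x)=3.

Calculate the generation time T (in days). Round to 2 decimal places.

lx·mx: 0, 1.9, 2.82, 2.67, 4.02, 0.27 → R0 = 11.68
x·lx·mx: 0, 1.9, 5.64, 8.01, 16.08, 1.35 → Σ = 32.98
T = 32.98 / 11.68 = 2.82363… → 2.82

2.82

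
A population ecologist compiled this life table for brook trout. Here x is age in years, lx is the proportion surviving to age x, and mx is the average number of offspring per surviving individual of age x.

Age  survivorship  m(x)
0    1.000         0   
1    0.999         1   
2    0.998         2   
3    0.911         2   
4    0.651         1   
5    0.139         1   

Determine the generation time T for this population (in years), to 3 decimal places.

2.453

lx·mx: 0, 0.999, 1.996, 1.822, 0.651, 0.139 → R0 = 5.607
x·lx·mx: 0, 0.999, 3.992, 5.466, 2.604, 0.695 → Σ = 13.756
T = 13.756 / 5.607 = 2.453362… → 2.453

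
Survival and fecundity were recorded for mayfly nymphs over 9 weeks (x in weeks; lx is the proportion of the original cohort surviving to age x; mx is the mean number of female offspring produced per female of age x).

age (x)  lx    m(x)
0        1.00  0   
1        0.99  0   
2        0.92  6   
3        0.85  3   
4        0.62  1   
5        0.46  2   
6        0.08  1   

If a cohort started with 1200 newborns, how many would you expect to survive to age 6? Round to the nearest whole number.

96

Expected survivors = N0 · l_6 = 1200 × 0.08 = 96 → 96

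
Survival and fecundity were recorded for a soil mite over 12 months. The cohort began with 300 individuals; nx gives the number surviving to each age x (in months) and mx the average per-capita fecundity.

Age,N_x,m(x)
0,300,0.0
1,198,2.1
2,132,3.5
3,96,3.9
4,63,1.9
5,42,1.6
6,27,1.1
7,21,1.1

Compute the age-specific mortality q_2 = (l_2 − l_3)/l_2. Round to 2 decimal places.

lx = nx/n0 = nx/300: 1, 0.66, 0.44, 0.32, 0.21, 0.14, 0.09, 0.07
q_2 = (l_2 − l_3) / l_2 = (0.44 − 0.32) / 0.44
     = 0.12 / 0.44 = 0.272727… → 0.27

0.27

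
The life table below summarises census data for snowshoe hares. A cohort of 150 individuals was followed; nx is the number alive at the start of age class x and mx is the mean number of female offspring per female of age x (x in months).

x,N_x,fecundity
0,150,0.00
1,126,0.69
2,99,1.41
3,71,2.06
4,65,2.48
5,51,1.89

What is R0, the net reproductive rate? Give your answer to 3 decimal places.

4.203

lx = nx/n0 = nx/150: 1, 0.84, 0.66, 0.47333…, 0.43333…, 0.34
lx·mx by age: 0, 0.5796, 0.9306, 0.975067…, 1.074667…, 0.6426
R0 = Σ lx·mx = 4.202533… → 4.203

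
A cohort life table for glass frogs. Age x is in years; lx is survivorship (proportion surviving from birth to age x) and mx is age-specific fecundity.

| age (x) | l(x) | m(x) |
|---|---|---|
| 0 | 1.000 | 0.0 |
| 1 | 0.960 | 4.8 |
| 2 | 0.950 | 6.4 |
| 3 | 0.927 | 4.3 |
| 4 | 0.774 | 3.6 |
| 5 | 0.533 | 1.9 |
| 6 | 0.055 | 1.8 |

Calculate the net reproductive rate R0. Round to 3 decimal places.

18.572

lx·mx by age: 0, 4.608, 6.08, 3.9861, 2.7864, 1.0127, 0.099
R0 = Σ lx·mx = 18.5722 → 18.572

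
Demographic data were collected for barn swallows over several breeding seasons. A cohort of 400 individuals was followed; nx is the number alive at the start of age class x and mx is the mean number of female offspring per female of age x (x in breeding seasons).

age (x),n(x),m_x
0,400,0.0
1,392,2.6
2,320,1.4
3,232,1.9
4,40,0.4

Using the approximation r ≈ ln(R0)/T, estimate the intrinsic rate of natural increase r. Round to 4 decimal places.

lx = nx/n0 = nx/400: 1, 0.98, 0.8, 0.58, 0.1
R0 = Σ lx·mx = 0 + 2.548 + 1.12 + 1.102 + 0.04 = 4.81
Σ x·lx·mx = 8.254; T = 8.254/4.81 = 1.71601…
r ≈ ln(R0)/T = ln(4.81)/1.71601… = 0.91532… → 0.9153

0.9153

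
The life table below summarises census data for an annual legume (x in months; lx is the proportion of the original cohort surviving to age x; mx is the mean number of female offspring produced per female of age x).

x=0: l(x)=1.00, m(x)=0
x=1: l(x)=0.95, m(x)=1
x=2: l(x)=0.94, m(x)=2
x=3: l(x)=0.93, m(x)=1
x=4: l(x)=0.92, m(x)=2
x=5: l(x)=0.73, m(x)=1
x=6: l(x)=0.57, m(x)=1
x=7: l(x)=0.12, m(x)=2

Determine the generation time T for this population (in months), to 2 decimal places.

lx·mx: 0, 0.95, 1.88, 0.93, 1.84, 0.73, 0.57, 0.24 → R0 = 7.14
x·lx·mx: 0, 0.95, 3.76, 2.79, 7.36, 3.65, 3.42, 1.68 → Σ = 23.61
T = 23.61 / 7.14 = 3.306723… → 3.31

3.31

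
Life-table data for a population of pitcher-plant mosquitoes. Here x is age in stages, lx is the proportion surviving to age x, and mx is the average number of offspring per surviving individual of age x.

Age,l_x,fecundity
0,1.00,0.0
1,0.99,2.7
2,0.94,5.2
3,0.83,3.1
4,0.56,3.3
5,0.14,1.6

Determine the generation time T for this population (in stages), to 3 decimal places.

2.350

lx·mx: 0, 2.673, 4.888, 2.573, 1.848, 0.224 → R0 = 12.206
x·lx·mx: 0, 2.673, 9.776, 7.719, 7.392, 1.12 → Σ = 28.68
T = 28.68 / 12.206 = 2.349664… → 2.350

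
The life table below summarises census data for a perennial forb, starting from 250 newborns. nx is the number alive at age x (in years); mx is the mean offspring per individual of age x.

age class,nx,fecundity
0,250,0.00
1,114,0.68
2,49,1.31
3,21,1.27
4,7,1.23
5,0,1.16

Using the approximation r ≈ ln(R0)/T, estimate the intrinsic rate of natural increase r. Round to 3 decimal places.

lx = nx/n0 = nx/250: 1, 0.456, 0.196, 0.084, 0.028, 0
R0 = Σ lx·mx = 0 + 0.31008 + 0.25676 + 0.10668 + 0.03444 + 0 = 0.70796
Σ x·lx·mx = 1.2814; T = 1.2814/0.70796 = 1.80999…
r ≈ ln(R0)/T = ln(0.70796)/1.80999… = -0.19081… → -0.191

-0.191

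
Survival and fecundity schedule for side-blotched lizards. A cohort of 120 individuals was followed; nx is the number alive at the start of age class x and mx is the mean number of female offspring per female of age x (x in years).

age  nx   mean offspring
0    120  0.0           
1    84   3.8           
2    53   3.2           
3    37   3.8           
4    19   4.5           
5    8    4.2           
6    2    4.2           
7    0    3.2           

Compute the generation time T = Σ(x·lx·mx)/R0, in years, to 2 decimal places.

2.17

lx = nx/n0 = nx/120: 1, 0.7, 0.44167…, 0.30833…, 0.15833…, 0.06667…, 0.01667…, 0
lx·mx: 0, 2.66, 1.413333…, 1.171667…, 0.7125…, 0.28…, 0.07…, 0 → R0 = 6.3075…
x·lx·mx: 0, 2.66, 2.826667…, 3.515…, 2.85…, 1.4…, 0.42…, 0 → Σ = 13.671667…
T = 13.671667… / 6.3075… = 2.167525… → 2.17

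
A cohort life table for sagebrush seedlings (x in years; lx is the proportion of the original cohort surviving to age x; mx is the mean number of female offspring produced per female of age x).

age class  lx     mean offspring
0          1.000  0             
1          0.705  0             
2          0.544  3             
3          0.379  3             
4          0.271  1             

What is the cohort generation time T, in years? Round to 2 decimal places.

lx·mx: 0, 0, 1.632, 1.137, 0.271 → R0 = 3.04
x·lx·mx: 0, 0, 3.264, 3.411, 1.084 → Σ = 7.759
T = 7.759 / 3.04 = 2.552303… → 2.55

2.55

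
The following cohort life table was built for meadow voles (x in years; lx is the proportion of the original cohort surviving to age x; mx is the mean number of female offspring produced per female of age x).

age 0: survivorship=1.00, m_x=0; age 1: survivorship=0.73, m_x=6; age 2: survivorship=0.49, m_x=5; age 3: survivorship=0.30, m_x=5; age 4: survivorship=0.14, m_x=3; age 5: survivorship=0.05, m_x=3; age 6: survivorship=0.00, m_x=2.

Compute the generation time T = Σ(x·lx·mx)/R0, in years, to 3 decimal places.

lx·mx: 0, 4.38, 2.45, 1.5, 0.42, 0.15, 0 → R0 = 8.9
x·lx·mx: 0, 4.38, 4.9, 4.5, 1.68, 0.75, 0 → Σ = 16.21
T = 16.21 / 8.9 = 1.821348… → 1.821

1.821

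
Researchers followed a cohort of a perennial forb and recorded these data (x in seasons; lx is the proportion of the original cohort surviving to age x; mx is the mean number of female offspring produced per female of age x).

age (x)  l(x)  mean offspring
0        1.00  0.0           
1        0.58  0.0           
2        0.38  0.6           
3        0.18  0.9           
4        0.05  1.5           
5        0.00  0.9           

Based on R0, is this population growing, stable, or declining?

R0 = Σ lx·mx = 0 + 0 + 0.228 + 0.162 + 0.075 + 0 = 0.465
R0 < 1, so the population is declining.

declining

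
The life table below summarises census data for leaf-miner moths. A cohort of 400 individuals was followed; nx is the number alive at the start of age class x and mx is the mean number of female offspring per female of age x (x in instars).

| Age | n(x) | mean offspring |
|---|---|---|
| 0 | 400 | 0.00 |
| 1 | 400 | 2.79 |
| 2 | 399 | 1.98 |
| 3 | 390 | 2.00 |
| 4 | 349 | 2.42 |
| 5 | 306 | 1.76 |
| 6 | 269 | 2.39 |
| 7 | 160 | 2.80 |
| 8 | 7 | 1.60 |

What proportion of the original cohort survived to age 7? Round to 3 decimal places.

l_7 = n_7/n_0 = 160/400 = 0.4 → 0.400

0.400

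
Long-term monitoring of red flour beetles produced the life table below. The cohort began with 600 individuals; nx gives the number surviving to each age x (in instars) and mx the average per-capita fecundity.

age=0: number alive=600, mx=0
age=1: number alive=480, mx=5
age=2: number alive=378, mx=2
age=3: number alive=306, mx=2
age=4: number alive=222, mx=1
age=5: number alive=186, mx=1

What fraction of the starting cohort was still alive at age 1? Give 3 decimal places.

0.800

l_1 = n_1/n_0 = 480/600 = 0.8 → 0.800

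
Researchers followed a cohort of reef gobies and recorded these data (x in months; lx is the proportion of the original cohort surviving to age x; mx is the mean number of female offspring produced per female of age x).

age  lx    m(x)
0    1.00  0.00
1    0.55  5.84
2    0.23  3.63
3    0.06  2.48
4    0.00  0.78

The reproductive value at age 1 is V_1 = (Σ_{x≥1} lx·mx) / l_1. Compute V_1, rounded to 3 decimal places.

lx·mx for x ≥ 1: 3.212, 0.8349, 0.1488, 0 → sum = 4.1957
V_1 = 4.1957 / l_1 = 4.1957 / 0.55 = 7.628545… → 7.629

7.629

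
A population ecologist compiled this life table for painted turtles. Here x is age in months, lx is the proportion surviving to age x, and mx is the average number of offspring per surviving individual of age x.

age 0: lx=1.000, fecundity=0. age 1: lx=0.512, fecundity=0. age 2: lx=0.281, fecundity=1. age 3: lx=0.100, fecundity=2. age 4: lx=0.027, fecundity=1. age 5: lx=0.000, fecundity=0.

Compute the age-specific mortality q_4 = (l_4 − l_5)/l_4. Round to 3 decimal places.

1.000

q_4 = (l_4 − l_5) / l_4 = (0.027 − 0) / 0.027
     = 0.027 / 0.027 = 1 → 1.000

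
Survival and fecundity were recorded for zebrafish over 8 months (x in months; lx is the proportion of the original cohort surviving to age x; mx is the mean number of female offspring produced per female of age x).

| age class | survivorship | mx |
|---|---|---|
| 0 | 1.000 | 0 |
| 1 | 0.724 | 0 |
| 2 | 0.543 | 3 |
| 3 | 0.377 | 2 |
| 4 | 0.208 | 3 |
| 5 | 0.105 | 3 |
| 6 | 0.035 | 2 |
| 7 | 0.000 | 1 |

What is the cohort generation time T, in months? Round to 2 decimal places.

2.95

lx·mx: 0, 0, 1.629, 0.754, 0.624, 0.315, 0.07, 0 → R0 = 3.392
x·lx·mx: 0, 0, 3.258, 2.262, 2.496, 1.575, 0.42, 0 → Σ = 10.011
T = 10.011 / 3.392 = 2.951356… → 2.95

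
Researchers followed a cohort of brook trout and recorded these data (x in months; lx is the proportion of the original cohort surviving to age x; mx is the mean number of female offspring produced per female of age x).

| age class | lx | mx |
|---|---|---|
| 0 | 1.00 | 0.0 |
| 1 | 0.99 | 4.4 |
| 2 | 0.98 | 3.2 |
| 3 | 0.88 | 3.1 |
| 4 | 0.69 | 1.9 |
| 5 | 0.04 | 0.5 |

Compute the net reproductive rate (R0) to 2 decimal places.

11.55

lx·mx by age: 0, 4.356, 3.136, 2.728, 1.311, 0.02
R0 = Σ lx·mx = 11.551 → 11.55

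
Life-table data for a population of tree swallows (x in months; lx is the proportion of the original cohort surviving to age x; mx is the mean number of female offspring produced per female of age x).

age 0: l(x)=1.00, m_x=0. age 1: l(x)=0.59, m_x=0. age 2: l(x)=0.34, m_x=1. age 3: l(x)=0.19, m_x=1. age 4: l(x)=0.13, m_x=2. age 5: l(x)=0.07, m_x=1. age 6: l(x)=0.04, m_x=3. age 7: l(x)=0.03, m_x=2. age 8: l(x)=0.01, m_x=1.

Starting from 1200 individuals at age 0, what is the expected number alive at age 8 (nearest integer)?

12

Expected survivors = N0 · l_8 = 1200 × 0.01 = 12 → 12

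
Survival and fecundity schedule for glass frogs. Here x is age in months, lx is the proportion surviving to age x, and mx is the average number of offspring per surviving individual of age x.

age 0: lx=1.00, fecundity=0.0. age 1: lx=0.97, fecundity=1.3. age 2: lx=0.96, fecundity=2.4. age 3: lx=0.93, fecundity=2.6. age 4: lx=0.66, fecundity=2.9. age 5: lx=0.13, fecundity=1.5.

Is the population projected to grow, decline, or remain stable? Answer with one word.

growing

R0 = Σ lx·mx = 0 + 1.261 + 2.304 + 2.418 + 1.914 + 0.195 = 8.092
R0 > 1, so the population is growing.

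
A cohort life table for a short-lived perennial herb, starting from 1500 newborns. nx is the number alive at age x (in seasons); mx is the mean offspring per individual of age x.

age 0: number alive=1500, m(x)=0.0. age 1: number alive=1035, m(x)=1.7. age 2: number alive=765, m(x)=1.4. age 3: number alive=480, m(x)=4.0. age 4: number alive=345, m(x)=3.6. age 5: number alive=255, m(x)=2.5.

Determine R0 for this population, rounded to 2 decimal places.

4.42

lx = nx/n0 = nx/1500: 1, 0.69, 0.51, 0.32, 0.23, 0.17
lx·mx by age: 0, 1.173, 0.714, 1.28, 0.828, 0.425
R0 = Σ lx·mx = 4.42 → 4.42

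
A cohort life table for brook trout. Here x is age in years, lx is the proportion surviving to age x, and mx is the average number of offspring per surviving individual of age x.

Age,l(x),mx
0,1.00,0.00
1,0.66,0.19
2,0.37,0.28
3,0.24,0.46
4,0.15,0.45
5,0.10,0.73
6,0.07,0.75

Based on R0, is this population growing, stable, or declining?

R0 = Σ lx·mx = 0 + 0.1254 + 0.1036 + 0.1104 + 0.0675 + 0.073 + 0.0525 = 0.5324
R0 < 1, so the population is declining.

declining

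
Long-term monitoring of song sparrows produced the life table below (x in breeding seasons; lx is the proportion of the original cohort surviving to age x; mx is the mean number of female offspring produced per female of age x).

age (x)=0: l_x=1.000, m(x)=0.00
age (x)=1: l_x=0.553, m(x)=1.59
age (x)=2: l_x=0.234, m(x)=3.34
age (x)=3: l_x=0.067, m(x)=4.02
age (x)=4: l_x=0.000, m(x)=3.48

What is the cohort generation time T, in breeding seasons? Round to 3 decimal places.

lx·mx: 0, 0.87927, 0.78156, 0.26934, 0 → R0 = 1.93017
x·lx·mx: 0, 0.87927, 1.56312, 0.80802, 0 → Σ = 3.25041
T = 3.25041 / 1.93017 = 1.684002… → 1.684

1.684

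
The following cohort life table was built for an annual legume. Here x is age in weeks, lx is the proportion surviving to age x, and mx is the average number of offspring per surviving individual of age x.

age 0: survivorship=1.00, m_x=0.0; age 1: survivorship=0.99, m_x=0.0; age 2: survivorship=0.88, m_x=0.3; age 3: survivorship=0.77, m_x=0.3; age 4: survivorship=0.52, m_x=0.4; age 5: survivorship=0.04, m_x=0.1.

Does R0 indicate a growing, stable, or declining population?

declining

R0 = Σ lx·mx = 0 + 0 + 0.264 + 0.231 + 0.208 + 0.004 = 0.707
R0 < 1, so the population is declining.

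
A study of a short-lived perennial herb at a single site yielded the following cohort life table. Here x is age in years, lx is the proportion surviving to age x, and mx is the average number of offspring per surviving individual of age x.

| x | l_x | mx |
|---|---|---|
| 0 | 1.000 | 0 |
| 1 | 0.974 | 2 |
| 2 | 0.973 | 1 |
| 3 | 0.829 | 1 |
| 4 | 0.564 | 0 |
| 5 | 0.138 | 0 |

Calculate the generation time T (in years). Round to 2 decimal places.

lx·mx: 0, 1.948, 0.973, 0.829, 0, 0 → R0 = 3.75
x·lx·mx: 0, 1.948, 1.946, 2.487, 0, 0 → Σ = 6.381
T = 6.381 / 3.75 = 1.7016 → 1.70

1.70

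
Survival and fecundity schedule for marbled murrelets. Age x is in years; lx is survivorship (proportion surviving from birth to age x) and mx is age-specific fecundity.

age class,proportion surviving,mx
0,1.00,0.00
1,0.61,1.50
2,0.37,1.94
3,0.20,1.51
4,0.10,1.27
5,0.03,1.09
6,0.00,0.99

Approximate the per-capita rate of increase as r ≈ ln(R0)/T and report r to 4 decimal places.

0.3942

R0 = Σ lx·mx = 0 + 0.915 + 0.7178 + 0.302 + 0.127 + 0.0327 + 0 = 2.0945
Σ x·lx·mx = 3.9281; T = 3.9281/2.0945 = 1.87544…
r ≈ ln(R0)/T = ln(2.0945)/1.87544… = 0.39421… → 0.3942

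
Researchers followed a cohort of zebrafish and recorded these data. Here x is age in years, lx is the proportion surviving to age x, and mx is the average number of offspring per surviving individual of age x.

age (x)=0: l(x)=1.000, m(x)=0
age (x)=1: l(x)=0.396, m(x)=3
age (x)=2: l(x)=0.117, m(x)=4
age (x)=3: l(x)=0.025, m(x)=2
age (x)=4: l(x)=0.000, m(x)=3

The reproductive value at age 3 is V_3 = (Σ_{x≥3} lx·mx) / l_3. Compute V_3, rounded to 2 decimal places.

lx·mx for x ≥ 3: 0.05, 0 → sum = 0.05
V_3 = 0.05 / l_3 = 0.05 / 0.025 = 2 → 2.00

2.00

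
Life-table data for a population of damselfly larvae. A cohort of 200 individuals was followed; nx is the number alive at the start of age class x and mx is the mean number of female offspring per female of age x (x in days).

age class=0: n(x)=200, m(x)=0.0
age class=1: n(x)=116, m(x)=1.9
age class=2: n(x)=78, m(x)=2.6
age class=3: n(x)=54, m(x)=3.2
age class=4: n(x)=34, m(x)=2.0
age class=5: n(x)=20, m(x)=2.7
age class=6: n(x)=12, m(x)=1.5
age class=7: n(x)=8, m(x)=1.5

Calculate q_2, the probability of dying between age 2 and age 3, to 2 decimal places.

0.31

lx = nx/n0 = nx/200: 1, 0.58, 0.39, 0.27, 0.17, 0.1, 0.06, 0.04
q_2 = (l_2 − l_3) / l_2 = (0.39 − 0.27) / 0.39
     = 0.12 / 0.39 = 0.307692… → 0.31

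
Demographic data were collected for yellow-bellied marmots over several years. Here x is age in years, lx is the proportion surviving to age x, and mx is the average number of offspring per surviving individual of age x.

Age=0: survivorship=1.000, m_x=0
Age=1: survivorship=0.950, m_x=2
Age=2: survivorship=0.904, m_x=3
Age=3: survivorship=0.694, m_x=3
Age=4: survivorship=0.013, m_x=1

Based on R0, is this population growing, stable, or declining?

growing

R0 = Σ lx·mx = 0 + 1.9 + 2.712 + 2.082 + 0.013 = 6.707
R0 > 1, so the population is growing.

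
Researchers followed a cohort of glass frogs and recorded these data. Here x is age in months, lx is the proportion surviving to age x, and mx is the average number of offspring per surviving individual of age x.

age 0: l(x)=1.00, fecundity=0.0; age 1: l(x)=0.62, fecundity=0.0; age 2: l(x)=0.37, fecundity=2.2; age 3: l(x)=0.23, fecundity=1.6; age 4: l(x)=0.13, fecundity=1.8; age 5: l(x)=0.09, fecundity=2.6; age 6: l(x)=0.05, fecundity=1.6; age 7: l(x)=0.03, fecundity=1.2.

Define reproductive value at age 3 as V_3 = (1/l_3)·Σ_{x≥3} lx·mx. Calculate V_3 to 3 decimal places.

lx·mx for x ≥ 3: 0.368, 0.234, 0.234, 0.08, 0.036 → sum = 0.952
V_3 = 0.952 / l_3 = 0.952 / 0.23 = 4.13913… → 4.139

4.139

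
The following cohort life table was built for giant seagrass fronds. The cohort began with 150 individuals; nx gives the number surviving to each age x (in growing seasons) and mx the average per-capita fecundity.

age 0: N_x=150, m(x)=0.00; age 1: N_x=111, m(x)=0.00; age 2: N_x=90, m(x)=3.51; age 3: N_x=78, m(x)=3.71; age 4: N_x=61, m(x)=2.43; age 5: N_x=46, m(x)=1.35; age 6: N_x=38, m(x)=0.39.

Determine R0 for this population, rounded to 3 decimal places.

5.536

lx = nx/n0 = nx/150: 1, 0.74, 0.6, 0.52, 0.40667…, 0.30667…, 0.25333…
lx·mx by age: 0, 0, 2.106, 1.9292, 0.9882…, 0.414…, 0.0988…
R0 = Σ lx·mx = 5.5362… → 5.536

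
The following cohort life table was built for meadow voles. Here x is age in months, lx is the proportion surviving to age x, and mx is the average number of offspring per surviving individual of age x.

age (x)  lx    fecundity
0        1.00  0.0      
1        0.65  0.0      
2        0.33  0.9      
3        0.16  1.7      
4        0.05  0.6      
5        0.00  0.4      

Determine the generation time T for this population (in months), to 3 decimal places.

lx·mx: 0, 0, 0.297, 0.272, 0.03, 0 → R0 = 0.599
x·lx·mx: 0, 0, 0.594, 0.816, 0.12, 0 → Σ = 1.53
T = 1.53 / 0.599 = 2.554257… → 2.554

2.554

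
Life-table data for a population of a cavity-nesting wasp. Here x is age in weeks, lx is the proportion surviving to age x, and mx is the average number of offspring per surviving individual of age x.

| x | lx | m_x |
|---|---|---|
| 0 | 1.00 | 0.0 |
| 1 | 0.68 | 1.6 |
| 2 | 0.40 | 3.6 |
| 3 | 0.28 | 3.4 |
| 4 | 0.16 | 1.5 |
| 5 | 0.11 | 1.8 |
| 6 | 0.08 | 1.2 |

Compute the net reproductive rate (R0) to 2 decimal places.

lx·mx by age: 0, 1.088, 1.44, 0.952, 0.24, 0.198, 0.096
R0 = Σ lx·mx = 4.014 → 4.01

4.01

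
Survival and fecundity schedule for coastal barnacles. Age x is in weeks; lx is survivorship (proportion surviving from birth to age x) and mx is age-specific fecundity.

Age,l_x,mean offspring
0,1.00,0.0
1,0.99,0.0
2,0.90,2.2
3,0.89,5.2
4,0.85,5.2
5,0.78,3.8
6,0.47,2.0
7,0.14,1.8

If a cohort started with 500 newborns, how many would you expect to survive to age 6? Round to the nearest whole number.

Expected survivors = N0 · l_6 = 500 × 0.47 = 235 → 235

235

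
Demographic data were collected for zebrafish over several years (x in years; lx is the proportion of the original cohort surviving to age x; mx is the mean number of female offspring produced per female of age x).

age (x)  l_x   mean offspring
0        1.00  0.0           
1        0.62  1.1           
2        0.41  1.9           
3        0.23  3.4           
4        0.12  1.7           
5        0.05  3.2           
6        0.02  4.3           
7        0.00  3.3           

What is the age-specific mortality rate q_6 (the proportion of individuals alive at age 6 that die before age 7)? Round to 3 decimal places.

q_6 = (l_6 − l_7) / l_6 = (0.02 − 0) / 0.02
     = 0.02 / 0.02 = 1 → 1.000

1.000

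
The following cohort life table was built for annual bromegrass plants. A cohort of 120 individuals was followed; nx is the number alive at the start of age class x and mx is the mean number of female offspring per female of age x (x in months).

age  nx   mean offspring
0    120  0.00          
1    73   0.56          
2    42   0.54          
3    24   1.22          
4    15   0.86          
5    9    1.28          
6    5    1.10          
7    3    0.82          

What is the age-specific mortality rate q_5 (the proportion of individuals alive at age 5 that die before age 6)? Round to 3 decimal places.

lx = nx/n0 = nx/120: 1, 0.60833…, 0.35, 0.2, 0.125, 0.075, 0.04167…, 0.025
q_5 = (l_5 − l_6) / l_5 = (0.075 − 0.041667…) / 0.075
     = 0.033333… / 0.075 = 0.444444… → 0.444

0.444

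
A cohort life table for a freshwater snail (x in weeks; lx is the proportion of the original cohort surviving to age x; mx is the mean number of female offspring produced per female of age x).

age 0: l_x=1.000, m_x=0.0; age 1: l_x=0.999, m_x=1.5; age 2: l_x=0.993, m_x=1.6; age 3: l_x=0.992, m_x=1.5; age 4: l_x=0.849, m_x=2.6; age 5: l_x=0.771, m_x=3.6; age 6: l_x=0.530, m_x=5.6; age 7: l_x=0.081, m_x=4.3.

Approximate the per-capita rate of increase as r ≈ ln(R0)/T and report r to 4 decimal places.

R0 = Σ lx·mx = 0 + 1.4985 + 1.5888 + 1.488 + 2.2074 + 2.7756 + 2.968 + 0.3483 = 12.8746
Σ x·lx·mx = 52.0938; T = 52.0938/12.8746 = 4.04625…
r ≈ ln(R0)/T = ln(12.8746)/4.04625… = 0.631513… → 0.6315

0.6315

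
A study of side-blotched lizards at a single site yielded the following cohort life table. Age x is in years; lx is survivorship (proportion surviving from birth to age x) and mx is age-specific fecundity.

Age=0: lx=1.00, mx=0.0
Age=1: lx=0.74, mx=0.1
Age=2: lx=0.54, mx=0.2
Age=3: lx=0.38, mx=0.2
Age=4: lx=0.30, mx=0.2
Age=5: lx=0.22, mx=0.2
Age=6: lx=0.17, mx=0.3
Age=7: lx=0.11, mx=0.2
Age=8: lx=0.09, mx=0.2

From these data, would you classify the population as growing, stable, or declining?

declining

R0 = Σ lx·mx = 0 + 0.074 + 0.108 + 0.076 + 0.06 + 0.044 + 0.051 + 0.022 + 0.018 = 0.453
R0 < 1, so the population is declining.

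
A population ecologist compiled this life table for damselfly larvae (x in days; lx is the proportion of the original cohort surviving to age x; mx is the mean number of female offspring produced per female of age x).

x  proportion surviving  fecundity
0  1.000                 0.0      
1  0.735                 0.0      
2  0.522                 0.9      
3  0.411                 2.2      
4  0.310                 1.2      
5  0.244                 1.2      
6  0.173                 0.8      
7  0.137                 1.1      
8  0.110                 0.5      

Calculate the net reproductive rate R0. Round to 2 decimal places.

lx·mx by age: 0, 0, 0.4698, 0.9042, 0.372, 0.2928, 0.1384, 0.1507, 0.055
R0 = Σ lx·mx = 2.3829 → 2.38

2.38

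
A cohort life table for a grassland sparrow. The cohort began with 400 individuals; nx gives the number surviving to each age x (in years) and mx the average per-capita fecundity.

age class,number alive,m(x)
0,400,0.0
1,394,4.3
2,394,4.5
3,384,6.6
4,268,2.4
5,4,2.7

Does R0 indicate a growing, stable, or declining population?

lx = nx/n0 = nx/400: 1, 0.985, 0.985, 0.96, 0.67, 0.01
R0 = Σ lx·mx = 0 + 4.2355 + 4.4325 + 6.336 + 1.608 + 0.027 = 16.639
R0 > 1, so the population is growing.

growing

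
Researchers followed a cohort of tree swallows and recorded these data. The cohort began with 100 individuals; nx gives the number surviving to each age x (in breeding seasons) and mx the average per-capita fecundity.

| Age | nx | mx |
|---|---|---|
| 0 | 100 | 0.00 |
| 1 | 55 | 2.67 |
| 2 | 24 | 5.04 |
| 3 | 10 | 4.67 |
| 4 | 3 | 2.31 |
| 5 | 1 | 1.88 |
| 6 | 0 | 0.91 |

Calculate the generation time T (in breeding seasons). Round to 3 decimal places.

1.751

lx = nx/n0 = nx/100: 1, 0.55, 0.24, 0.1, 0.03, 0.01, 0
lx·mx: 0, 1.4685, 1.2096, 0.467, 0.0693, 0.0188, 0 → R0 = 3.2332
x·lx·mx: 0, 1.4685, 2.4192, 1.401, 0.2772, 0.094, 0 → Σ = 5.6599
T = 5.6599 / 3.2332 = 1.750557… → 1.751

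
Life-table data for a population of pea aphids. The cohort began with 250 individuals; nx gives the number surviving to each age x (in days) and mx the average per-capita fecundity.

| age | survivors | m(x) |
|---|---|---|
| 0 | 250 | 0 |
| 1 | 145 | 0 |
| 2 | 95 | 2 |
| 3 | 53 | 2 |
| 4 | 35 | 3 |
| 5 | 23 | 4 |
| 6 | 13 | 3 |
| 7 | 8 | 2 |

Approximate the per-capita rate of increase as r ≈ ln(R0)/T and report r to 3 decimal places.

lx = nx/n0 = nx/250: 1, 0.58, 0.38, 0.212, 0.14, 0.092, 0.052, 0.032
R0 = Σ lx·mx = 0 + 0 + 0.76 + 0.424 + 0.42 + 0.368 + 0.156 + 0.064 = 2.192
Σ x·lx·mx = 7.696; T = 7.696/2.192 = 3.51095…
r ≈ ln(R0)/T = ln(2.192)/3.51095… = 0.22353… → 0.224

0.224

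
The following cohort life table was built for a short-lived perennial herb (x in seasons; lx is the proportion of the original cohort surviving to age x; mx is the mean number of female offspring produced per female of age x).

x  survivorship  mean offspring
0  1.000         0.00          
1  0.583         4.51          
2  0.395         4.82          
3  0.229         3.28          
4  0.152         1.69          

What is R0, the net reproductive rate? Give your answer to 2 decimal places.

5.54

lx·mx by age: 0, 2.62933, 1.9039, 0.75112, 0.25688
R0 = Σ lx·mx = 5.54123 → 5.54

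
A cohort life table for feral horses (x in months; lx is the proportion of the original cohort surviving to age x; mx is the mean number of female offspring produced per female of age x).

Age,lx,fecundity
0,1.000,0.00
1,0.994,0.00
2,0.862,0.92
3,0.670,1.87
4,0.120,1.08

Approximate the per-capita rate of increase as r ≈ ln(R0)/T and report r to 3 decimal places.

R0 = Σ lx·mx = 0 + 0 + 0.79304 + 1.2529 + 0.1296 = 2.17554
Σ x·lx·mx = 5.86318; T = 5.86318/2.17554 = 2.69505…
r ≈ ln(R0)/T = ln(2.17554)/2.69505… = 0.28841… → 0.288

0.288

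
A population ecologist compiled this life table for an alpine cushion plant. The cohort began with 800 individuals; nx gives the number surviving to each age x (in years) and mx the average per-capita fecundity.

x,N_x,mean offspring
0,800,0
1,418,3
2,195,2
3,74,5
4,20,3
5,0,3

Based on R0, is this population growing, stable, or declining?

lx = nx/n0 = nx/800: 1, 0.5225, 0.24375, 0.0925, 0.025, 0
R0 = Σ lx·mx = 0 + 1.5675 + 0.4875 + 0.4625 + 0.075 + 0 = 2.5925
R0 > 1, so the population is growing.

growing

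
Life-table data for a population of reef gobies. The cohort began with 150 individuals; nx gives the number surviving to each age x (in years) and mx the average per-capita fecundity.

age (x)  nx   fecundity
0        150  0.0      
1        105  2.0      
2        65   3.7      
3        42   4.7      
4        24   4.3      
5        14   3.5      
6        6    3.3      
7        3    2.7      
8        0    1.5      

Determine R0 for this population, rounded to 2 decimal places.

lx = nx/n0 = nx/150: 1, 0.7, 0.43333…, 0.28, 0.16, 0.09333…, 0.04, 0.02, 0
lx·mx by age: 0, 1.4, 1.603333…, 1.316, 0.688, 0.326667…, 0.132, 0.054, 0
R0 = Σ lx·mx = 5.52… → 5.52

5.52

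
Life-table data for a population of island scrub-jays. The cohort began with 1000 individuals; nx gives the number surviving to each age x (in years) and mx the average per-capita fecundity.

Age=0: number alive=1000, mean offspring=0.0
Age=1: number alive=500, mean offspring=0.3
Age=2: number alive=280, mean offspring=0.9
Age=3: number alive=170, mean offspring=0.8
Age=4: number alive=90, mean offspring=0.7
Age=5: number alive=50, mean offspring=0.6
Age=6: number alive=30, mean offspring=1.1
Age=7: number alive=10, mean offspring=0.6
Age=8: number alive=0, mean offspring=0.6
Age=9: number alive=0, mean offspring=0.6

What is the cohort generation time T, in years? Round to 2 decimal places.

2.54

lx = nx/n0 = nx/1000: 1, 0.5, 0.28, 0.17, 0.09, 0.05, 0.03, 0.01, 0, 0
lx·mx: 0, 0.15, 0.252, 0.136, 0.063, 0.03, 0.033, 0.006, 0, 0 → R0 = 0.67
x·lx·mx: 0, 0.15, 0.504, 0.408, 0.252, 0.15, 0.198, 0.042, 0, 0 → Σ = 1.704
T = 1.704 / 0.67 = 2.543284… → 2.54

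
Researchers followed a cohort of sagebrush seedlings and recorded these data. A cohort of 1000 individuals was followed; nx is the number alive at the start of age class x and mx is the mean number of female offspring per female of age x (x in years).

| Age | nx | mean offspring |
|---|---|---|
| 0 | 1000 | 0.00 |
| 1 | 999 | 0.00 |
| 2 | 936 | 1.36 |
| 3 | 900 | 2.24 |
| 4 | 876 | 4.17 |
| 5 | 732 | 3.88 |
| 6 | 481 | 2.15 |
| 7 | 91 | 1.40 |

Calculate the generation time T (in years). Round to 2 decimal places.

4.07

lx = nx/n0 = nx/1000: 1, 0.999, 0.936, 0.9, 0.876, 0.732, 0.481, 0.091
lx·mx: 0, 0, 1.27296, 2.016, 3.65292, 2.84016, 1.03415, 0.1274 → R0 = 10.94359
x·lx·mx: 0, 0, 2.54592, 6.048, 14.61168, 14.2008, 6.2049, 0.8918 → Σ = 44.5031
T = 44.5031 / 10.94359 = 4.066591… → 4.07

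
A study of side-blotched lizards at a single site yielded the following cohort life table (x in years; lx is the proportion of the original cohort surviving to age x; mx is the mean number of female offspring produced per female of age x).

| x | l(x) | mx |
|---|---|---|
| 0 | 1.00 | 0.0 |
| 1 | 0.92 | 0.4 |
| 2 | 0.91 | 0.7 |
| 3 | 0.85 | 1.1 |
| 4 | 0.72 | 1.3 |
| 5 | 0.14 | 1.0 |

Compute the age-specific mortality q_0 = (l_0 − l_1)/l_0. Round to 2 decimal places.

q_0 = (l_0 − l_1) / l_0 = (1 − 0.92) / 1
     = 0.08 / 1 = 0.08 → 0.08

0.08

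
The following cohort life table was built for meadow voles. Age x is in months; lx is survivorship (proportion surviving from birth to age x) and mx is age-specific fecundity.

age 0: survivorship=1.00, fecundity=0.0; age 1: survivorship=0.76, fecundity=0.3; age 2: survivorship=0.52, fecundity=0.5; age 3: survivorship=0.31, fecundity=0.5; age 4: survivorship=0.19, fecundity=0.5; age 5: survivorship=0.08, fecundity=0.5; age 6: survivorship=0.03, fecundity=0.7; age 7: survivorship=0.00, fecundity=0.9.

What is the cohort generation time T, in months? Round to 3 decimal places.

2.402

lx·mx: 0, 0.228, 0.26, 0.155, 0.095, 0.04, 0.021, 0 → R0 = 0.799
x·lx·mx: 0, 0.228, 0.52, 0.465, 0.38, 0.2, 0.126, 0 → Σ = 1.919
T = 1.919 / 0.799 = 2.401752… → 2.402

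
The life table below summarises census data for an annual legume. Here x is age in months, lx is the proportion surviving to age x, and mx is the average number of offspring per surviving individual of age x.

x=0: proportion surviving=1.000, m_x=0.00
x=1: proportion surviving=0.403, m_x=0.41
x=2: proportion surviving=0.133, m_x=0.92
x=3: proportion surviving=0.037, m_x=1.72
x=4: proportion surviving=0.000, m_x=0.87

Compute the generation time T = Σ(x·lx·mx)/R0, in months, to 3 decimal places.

lx·mx: 0, 0.16523, 0.12236, 0.06364, 0 → R0 = 0.35123
x·lx·mx: 0, 0.16523, 0.24472, 0.19092, 0 → Σ = 0.60087
T = 0.60087 / 0.35123 = 1.710759… → 1.711

1.711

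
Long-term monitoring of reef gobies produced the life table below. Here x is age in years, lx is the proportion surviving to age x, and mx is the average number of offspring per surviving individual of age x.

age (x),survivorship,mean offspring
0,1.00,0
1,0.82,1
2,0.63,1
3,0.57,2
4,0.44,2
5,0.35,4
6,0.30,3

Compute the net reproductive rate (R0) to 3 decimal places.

5.770

lx·mx by age: 0, 0.82, 0.63, 1.14, 0.88, 1.4, 0.9
R0 = Σ lx·mx = 5.77 → 5.770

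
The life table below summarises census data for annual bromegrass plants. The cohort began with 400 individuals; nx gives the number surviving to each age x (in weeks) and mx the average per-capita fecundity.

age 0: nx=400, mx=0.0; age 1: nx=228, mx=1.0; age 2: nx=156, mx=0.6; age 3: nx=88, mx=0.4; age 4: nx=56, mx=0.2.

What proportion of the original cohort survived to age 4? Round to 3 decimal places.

l_4 = n_4/n_0 = 56/400 = 0.14 → 0.140

0.140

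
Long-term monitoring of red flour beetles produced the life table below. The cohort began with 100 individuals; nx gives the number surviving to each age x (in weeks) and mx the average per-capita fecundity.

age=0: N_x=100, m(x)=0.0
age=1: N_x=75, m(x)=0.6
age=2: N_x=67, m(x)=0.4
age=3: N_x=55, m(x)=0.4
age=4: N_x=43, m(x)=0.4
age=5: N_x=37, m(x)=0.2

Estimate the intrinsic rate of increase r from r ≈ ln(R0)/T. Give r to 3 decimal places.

0.074

lx = nx/n0 = nx/100: 1, 0.75, 0.67, 0.55, 0.43, 0.37
R0 = Σ lx·mx = 0 + 0.45 + 0.268 + 0.22 + 0.172 + 0.074 = 1.184
Σ x·lx·mx = 2.704; T = 2.704/1.184 = 2.28378…
r ≈ ln(R0)/T = ln(1.184)/2.28378… = 0.07396… → 0.074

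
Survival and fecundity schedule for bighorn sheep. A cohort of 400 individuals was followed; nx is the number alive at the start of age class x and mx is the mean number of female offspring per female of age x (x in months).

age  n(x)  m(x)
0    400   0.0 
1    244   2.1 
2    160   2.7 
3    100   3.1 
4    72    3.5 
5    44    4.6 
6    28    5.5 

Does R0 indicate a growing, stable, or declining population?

lx = nx/n0 = nx/400: 1, 0.61, 0.4, 0.25, 0.18, 0.11, 0.07
R0 = Σ lx·mx = 0 + 1.281 + 1.08 + 0.775 + 0.63 + 0.506 + 0.385 = 4.657
R0 > 1, so the population is growing.

growing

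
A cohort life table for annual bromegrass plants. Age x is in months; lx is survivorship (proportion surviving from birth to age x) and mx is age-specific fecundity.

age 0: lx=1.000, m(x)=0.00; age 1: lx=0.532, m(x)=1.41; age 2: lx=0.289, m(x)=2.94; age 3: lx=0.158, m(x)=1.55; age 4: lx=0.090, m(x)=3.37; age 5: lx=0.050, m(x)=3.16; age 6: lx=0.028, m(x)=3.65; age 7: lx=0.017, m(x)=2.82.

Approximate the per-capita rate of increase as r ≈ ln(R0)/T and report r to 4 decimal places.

R0 = Σ lx·mx = 0 + 0.75012 + 0.84966 + 0.2449 + 0.3033 + 0.158 + 0.1022 + 0.04794 = 2.45612
Σ x·lx·mx = 6.13612; T = 6.13612/2.45612 = 2.4983…
r ≈ ln(R0)/T = ln(2.45612)/2.4983… = 0.359678… → 0.3597

0.3597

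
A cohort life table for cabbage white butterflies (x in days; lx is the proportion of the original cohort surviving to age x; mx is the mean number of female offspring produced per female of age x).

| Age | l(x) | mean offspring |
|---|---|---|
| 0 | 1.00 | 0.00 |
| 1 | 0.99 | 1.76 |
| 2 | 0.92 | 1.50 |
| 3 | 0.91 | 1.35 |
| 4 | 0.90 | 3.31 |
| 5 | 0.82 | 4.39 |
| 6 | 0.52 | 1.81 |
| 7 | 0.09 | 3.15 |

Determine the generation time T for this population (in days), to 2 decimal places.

3.76

lx·mx: 0, 1.7424, 1.38, 1.2285, 2.979, 3.5998, 0.9412, 0.2835 → R0 = 12.1544
x·lx·mx: 0, 1.7424, 2.76, 3.6855, 11.916, 17.999, 5.6472, 1.9845 → Σ = 45.7346
T = 45.7346 / 12.1544 = 3.762802… → 3.76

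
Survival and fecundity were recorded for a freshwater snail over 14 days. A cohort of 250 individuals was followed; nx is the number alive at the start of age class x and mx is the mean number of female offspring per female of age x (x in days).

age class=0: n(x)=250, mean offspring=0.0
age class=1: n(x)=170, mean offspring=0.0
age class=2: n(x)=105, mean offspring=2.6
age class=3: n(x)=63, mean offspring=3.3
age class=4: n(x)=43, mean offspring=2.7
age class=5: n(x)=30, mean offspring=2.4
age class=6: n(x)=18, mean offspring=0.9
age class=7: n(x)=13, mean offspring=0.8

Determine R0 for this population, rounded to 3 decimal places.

2.782

lx = nx/n0 = nx/250: 1, 0.68, 0.42, 0.252, 0.172, 0.12, 0.072, 0.052
lx·mx by age: 0, 0, 1.092, 0.8316, 0.4644, 0.288, 0.0648, 0.0416
R0 = Σ lx·mx = 2.7824 → 2.782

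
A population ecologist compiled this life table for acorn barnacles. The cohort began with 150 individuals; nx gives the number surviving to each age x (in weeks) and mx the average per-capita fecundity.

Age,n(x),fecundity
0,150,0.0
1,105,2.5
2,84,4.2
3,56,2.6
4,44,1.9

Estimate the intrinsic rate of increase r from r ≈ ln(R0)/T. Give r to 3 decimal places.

lx = nx/n0 = nx/150: 1, 0.7, 0.56, 0.37333…, 0.29333…
R0 = Σ lx·mx = 0 + 1.75 + 2.352 + 0.97067… + 0.55733… = 5.63…
Σ x·lx·mx = 11.595333…; T = 11.595333…/5.63… = 2.05956…
r ≈ ln(R0)/T = ln(5.63…)/2.05956… = 0.83907… → 0.839

0.839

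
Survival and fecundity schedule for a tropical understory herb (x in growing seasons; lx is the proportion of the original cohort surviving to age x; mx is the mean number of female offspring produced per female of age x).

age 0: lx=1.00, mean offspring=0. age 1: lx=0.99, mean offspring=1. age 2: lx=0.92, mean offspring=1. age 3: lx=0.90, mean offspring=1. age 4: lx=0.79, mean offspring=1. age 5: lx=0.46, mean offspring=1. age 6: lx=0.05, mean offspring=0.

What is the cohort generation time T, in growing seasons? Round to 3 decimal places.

lx·mx: 0, 0.99, 0.92, 0.9, 0.79, 0.46, 0 → R0 = 4.06
x·lx·mx: 0, 0.99, 1.84, 2.7, 3.16, 2.3, 0 → Σ = 10.99
T = 10.99 / 4.06 = 2.706897… → 2.707

2.707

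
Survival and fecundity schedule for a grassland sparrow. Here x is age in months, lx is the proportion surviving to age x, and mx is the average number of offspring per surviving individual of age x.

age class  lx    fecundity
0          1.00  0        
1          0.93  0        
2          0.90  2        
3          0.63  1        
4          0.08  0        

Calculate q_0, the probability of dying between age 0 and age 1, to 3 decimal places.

q_0 = (l_0 − l_1) / l_0 = (1 − 0.93) / 1
     = 0.07 / 1 = 0.07 → 0.070

0.070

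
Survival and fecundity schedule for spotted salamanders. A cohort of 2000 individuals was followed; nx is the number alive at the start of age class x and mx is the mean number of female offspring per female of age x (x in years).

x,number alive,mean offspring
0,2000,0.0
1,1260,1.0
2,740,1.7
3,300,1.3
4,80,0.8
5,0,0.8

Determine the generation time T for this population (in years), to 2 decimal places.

1.75

lx = nx/n0 = nx/2000: 1, 0.63, 0.37, 0.15, 0.04, 0
lx·mx: 0, 0.63, 0.629, 0.195, 0.032, 0 → R0 = 1.486
x·lx·mx: 0, 0.63, 1.258, 0.585, 0.128, 0 → Σ = 2.601
T = 2.601 / 1.486 = 1.750336… → 1.75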